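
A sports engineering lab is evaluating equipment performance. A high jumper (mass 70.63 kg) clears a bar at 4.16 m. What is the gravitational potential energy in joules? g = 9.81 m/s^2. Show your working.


PE = m * g * h
PE = 70.63 * 9.81 * 4.16
PE = 692.8803 * 4.16 = 2882.382 J

2882.382 J


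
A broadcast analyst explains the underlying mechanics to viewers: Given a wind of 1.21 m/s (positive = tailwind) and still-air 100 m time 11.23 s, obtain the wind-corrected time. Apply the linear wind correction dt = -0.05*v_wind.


dt = -0.05 * v_wind = -0.05 * 1.21 = -0.0605 s
t_corrected = t_still + dt = 11.23 + (-0.0605)
t_corrected = 11.1695 s

11.1695 s


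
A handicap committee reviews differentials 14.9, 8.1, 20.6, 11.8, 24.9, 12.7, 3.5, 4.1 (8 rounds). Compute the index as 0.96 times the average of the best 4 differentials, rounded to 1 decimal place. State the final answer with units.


All differentials: 14.9, 8.1, 20.6, 11.8, 24.9, 12.7, 3.5, 4.1
Sorted: 3.5, 4.1, 8.1, 11.8, 12.7, 14.9, 20.6, 24.9
Best 4: 3.5, 4.1, 8.1, 11.8
Average of best = 27.5 / 4 = 6.875
Raw index = 6.875 * 0.96 = 6.6
Handicap index = round(6.6, 1) = 6.6

6.6


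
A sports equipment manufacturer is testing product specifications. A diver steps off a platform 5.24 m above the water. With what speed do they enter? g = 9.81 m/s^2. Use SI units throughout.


v = sqrt(2 * g * h)
v = sqrt(2 * 9.81 * 5.24)
v = sqrt(102.8088) = 10.1395 m/s

10.1395 m/s


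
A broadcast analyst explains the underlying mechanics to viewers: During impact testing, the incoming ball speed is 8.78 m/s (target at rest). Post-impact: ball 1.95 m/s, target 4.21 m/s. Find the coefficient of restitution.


e = (v2_after - v1_after) / (v1_before - v2_before)
Numerator = 4.21 - 1.95 = 2.26
Denominator = 8.78 - 0 = 8.78
e = 2.26 / 8.78 = 0.2574

0.2574


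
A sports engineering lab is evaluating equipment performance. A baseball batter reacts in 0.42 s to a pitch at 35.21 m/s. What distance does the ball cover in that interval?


d = v * t
d = 35.21 * 0.42
d = 14.7882 m

14.7882 m


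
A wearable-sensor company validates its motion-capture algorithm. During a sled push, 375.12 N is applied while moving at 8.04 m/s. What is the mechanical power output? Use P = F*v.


P = F * v
P = 375.12 * 8.04
P = 3015.9648 W

3015.9648 W


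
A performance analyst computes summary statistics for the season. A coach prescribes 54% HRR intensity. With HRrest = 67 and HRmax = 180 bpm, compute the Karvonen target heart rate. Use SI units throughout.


Target = HRrest + pct*(HRmax - HRrest)
Heart rate reserve = HRmax - HRrest = 180 - 67 = 113 bpm
Fraction = 54% = 0.54
Target = 67 + 0.54 * 113
Target = 67 + 61.02 = 128.02 bpm

128.02 bpm


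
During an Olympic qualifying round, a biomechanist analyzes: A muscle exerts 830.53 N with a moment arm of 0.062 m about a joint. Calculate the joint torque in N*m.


tau = F * d
tau = 830.53 * 0.062
tau = 51.4929 N*m

51.4929 N*m


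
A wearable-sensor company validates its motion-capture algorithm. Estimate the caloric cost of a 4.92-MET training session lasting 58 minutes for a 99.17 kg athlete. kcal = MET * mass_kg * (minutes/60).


kcal = MET * mass * time_hr
Convert time: 58 min = 0.9667 hr
kcal = 4.92 * 99.17 * 0.9667
kcal = 471.6525 kcal

471.6525 kcal


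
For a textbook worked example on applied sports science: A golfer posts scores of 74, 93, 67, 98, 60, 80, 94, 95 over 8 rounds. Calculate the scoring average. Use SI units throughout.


Average = sum / n
Sum = 661
Average = 661 / 8 = 82.625

82.625


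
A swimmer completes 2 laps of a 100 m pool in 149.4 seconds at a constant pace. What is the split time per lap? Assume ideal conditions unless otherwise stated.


Split time = total_time / n_laps = 149.4 / 2
Split time = 74.7 s per lap

74.7 s


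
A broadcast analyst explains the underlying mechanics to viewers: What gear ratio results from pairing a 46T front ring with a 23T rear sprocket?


GR = front_teeth / rear_teeth
GR = 46 / 23
GR = 2

2


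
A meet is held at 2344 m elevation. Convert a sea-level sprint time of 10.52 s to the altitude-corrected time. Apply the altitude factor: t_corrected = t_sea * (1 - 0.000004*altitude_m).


Correction factor = 1 - 0.000004 * 2344 = 0.990624
t_corrected = t_sea * factor = 10.52 * 0.990624
t_corrected = 10.4214 s

10.4214 s


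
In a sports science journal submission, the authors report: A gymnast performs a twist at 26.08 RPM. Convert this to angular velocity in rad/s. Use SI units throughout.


omega = RPM * 2 * pi / 60
omega = 26.08 * 2 * 3.14159 / 60
omega = 163.8655 / 60 = 2.7311 rad/s

2.7311 rad/s


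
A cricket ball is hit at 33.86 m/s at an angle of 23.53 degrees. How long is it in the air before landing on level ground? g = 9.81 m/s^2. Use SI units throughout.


T = 2*v*sin(theta)/g
sin(theta) = sin(23.53 deg) = 0.3992
T = 2*33.86*0.3992 / 9.81
T = 27.0358 / 9.81 = 2.7559 s

2.7559 s


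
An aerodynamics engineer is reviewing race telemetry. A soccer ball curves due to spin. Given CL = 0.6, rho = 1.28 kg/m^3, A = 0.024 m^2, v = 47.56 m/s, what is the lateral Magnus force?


FM = 0.5 * CL * rho * A * v^2
FM = 0.5 * 0.6 * 1.28 * 0.024 * 47.56^2
v^2 = 2261.9536
FM = 0.5 * 0.6 * 1.28 * 0.024 * 2261.9536 = 20.8462 N

20.8462 N


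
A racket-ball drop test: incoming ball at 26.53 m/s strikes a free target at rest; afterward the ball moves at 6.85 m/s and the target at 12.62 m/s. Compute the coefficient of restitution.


e = (v2_after - v1_after) / (v1_before - v2_before)
Numerator = 12.62 - 6.85 = 5.77
Denominator = 26.53 - 0 = 26.53
e = 5.77 / 26.53 = 0.2175

0.2175


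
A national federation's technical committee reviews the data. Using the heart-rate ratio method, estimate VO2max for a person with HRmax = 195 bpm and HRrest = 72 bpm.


VO2max = 15.3 * HRmax / HRrest
VO2max = 15.3 * 195 / 72
VO2max = 2983.5 / 72 = 41.4375 mL/kg/min

41.4375 mL/kg/min


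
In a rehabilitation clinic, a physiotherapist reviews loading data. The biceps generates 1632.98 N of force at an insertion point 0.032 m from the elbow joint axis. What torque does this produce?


tau = F * d
tau = 1632.98 * 0.032
tau = 52.2554 N*m

52.2554 N*m


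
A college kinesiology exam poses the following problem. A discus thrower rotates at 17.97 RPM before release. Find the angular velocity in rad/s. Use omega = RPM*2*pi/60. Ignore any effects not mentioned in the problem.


omega = RPM * 2 * pi / 60
omega = 17.97 * 2 * 3.14159 / 60
omega = 112.9088 / 60 = 1.8818 rad/s

1.8818 rad/s


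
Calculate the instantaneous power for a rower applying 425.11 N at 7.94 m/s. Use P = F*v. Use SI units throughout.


P = F * v
P = 425.11 * 7.94
P = 3375.3734 W

3375.3734 W


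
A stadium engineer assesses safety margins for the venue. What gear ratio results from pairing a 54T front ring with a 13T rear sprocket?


GR = front_teeth / rear_teeth
GR = 54 / 13
GR = 4.1538

4.1538


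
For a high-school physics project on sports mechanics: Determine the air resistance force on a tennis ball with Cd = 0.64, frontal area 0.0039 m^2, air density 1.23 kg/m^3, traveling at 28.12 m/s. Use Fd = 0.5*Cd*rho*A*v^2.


Fd = 0.5 * Cd * rho * A * v^2
Fd = 0.5 * 0.64 * 1.23 * 0.0039 * 28.12^2
v^2 = 790.7344
Fd = 0.5 * 0.64 * 1.23 * 0.0039 * 790.7344 = 1.2138 N

1.2138 N


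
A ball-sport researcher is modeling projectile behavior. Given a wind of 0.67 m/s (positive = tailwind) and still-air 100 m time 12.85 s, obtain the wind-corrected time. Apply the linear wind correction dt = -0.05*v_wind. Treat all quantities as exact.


dt = -0.05 * v_wind = -0.05 * 0.67 = -0.0335 s
t_corrected = t_still + dt = 12.85 + (-0.0335)
t_corrected = 12.8165 s

12.8165 s


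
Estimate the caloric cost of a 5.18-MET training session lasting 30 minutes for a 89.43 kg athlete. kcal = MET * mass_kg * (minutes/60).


kcal = MET * mass * time_hr
Convert time: 30 min = 0.5 hr
kcal = 5.18 * 89.43 * 0.5
kcal = 231.6237 kcal

231.6237 kcal


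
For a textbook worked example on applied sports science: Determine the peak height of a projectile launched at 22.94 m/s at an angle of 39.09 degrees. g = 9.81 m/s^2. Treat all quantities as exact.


H = (v*sin(theta))^2 / (2*g)
vy = v*sin(theta) = 22.94 * sin(39.09 deg) = 14.4646 m/s
H = vy^2 / (2*g) = 209.2245 / (2*9.81)
H = 209.2245 / 19.62 = 10.6638 m

10.6638 m


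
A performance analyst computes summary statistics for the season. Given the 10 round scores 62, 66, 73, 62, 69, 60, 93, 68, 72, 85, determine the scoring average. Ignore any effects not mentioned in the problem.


Average = sum / n
Sum = 710
Average = 710 / 10 = 71

71


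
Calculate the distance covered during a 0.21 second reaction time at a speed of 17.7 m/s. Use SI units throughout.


d = v * t
d = 17.7 * 0.21
d = 3.717 m

3.717 m


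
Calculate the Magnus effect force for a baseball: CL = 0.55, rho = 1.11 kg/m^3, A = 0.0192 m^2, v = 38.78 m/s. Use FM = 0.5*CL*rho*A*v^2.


FM = 0.5 * CL * rho * A * v^2
FM = 0.5 * 0.55 * 1.11 * 0.0192 * 38.78^2
v^2 = 1503.8884
FM = 0.5 * 0.55 * 1.11 * 0.0192 * 1503.8884 = 8.814 N

8.814 N


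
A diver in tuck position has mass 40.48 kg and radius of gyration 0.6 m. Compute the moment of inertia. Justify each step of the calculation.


I = m * k^2
I = 40.48 * 0.6^2
I = 40.48 * 0.36 = 14.5728 kg*m^2

14.5728 kg*m^2


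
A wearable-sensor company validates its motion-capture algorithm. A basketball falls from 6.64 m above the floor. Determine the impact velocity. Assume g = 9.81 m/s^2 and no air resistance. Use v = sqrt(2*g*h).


v = sqrt(2 * g * h)
v = sqrt(2 * 9.81 * 6.64)
v = sqrt(130.2768) = 11.4139 m/s

11.4139 m/s


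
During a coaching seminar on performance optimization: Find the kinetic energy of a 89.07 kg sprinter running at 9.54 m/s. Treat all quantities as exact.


KE = 0.5 * m * v^2
KE = 0.5 * 89.07 * 9.54^2
KE = 0.5 * 89.07 * 91.0116 = 4053.2016 J

4053.2016 J


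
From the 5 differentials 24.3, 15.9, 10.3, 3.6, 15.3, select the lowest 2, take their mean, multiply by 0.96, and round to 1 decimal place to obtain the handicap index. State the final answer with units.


All differentials: 24.3, 15.9, 10.3, 3.6, 15.3
Sorted: 3.6, 10.3, 15.3, 15.9, 24.3
Best 2: 3.6, 10.3
Average of best = 13.9 / 2 = 6.95
Raw index = 6.95 * 0.96 = 6.672
Handicap index = round(6.672, 1) = 6.7

6.7


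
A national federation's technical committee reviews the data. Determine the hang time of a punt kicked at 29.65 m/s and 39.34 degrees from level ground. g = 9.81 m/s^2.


T = 2*v*sin(theta)/g
sin(theta) = sin(39.34 deg) = 0.6339
T = 2*29.65*0.6339 / 9.81
T = 37.5915 / 9.81 = 3.832 s

3.832 s


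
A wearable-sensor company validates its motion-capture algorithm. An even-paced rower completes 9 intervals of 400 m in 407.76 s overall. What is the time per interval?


Split time = total_time / n_laps = 407.76 / 9
Split time = 45.3067 s per lap

45.3067 s


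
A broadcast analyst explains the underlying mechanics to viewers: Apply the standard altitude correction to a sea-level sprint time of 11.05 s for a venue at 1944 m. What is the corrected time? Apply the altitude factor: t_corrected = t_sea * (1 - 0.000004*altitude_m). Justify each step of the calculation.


Correction factor = 1 - 0.000004 * 1944 = 0.992224
t_corrected = t_sea * factor = 11.05 * 0.992224
t_corrected = 10.9641 s

10.9641 s


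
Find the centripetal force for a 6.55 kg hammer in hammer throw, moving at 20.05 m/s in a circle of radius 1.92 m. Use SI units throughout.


Fc = m * v^2 / r
v^2 = 20.05^2 = 402.0025
Fc = 6.55 * 402.0025 / 1.92
Fc = 2633.1164 / 1.92 = 1371.4148 N

1371.4148 N


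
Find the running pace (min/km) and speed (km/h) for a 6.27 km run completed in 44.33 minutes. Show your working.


Pace = time / distance = 44.33 min / 6.27 km = 7.0702 min/km
Speed = distance / time_in_hours = 6.27 / 0.7388 hr
Speed = 8.4864 km/h

7.0702 min/km, 8.4864 km/h


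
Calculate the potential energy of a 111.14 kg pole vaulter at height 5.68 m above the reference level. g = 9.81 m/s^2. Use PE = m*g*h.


PE = m * g * h
PE = 111.14 * 9.81 * 5.68
PE = 1090.2834 * 5.68 = 6192.8097 J

6192.8097 J


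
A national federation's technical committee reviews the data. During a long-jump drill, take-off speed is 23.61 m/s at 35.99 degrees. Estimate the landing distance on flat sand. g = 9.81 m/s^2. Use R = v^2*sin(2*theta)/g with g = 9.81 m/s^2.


R = v^2 * sin(2*theta) / g
Convert angle to radians: theta = 35.99 deg = 0.6281 rad
sin(2*theta) = sin(1.2563) = 0.9509
R = 23.61^2 * 0.9509 / 9.81
R = 557.4321 * 0.9509 / 9.81 = 54.0356 m

54.0356 m


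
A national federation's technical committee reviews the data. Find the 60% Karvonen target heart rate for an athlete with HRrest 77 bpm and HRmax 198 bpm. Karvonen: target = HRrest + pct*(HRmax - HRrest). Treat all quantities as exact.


Target = HRrest + pct*(HRmax - HRrest)
Heart rate reserve = HRmax - HRrest = 198 - 77 = 121 bpm
Fraction = 60% = 0.6
Target = 77 + 0.6 * 121
Target = 77 + 72.6 = 149.6 bpm

149.6 bpm


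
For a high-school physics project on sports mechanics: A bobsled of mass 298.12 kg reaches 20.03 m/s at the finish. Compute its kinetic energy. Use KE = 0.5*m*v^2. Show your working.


KE = 0.5 * m * v^2
KE = 0.5 * 298.12 * 20.03^2
KE = 0.5 * 298.12 * 401.2009 = 59803.0062 J

59803.0062 J


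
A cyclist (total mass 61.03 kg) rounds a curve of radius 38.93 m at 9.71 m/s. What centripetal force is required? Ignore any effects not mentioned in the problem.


Fc = m * v^2 / r
v^2 = 9.71^2 = 94.2841
Fc = 61.03 * 94.2841 / 38.93
Fc = 5754.1586 / 38.93 = 147.8078 N

147.8078 N


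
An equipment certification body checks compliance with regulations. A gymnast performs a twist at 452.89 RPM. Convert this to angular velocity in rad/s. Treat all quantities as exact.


omega = RPM * 2 * pi / 60
omega = 452.89 * 2 * 3.14159 / 60
omega = 2845.5918 / 60 = 47.4265 rad/s

47.4265 rad/s


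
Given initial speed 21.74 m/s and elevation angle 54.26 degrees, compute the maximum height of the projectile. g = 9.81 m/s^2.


H = (v*sin(theta))^2 / (2*g)
vy = v*sin(theta) = 21.74 * sin(54.26 deg) = 17.6458 m/s
H = vy^2 / (2*g) = 311.3755 / (2*9.81)
H = 311.3755 / 19.62 = 15.8703 m

15.8703 m


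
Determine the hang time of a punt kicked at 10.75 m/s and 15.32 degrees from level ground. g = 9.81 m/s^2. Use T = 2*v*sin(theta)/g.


T = 2*v*sin(theta)/g
sin(theta) = sin(15.32 deg) = 0.2642
T = 2*10.75*0.2642 / 9.81
T = 5.6805 / 9.81 = 0.5791 s

0.5791 s


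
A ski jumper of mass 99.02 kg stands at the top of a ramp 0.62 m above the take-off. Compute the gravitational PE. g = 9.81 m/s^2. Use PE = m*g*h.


PE = m * g * h
PE = 99.02 * 9.81 * 0.62
PE = 971.3862 * 0.62 = 602.2594 J

602.2594 J


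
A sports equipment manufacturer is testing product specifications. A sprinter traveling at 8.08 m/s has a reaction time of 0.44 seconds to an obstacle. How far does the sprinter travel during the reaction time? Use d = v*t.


d = v * t
d = 8.08 * 0.44
d = 3.5552 m

3.5552 m


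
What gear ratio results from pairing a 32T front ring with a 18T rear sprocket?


GR = front_teeth / rear_teeth
GR = 32 / 18
GR = 1.7778

1.7778


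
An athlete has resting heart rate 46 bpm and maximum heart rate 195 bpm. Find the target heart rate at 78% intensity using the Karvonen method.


Target = HRrest + pct*(HRmax - HRrest)
Heart rate reserve = HRmax - HRrest = 195 - 46 = 149 bpm
Fraction = 78% = 0.78
Target = 46 + 0.78 * 149
Target = 46 + 116.22 = 162.22 bpm

162.22 bpm


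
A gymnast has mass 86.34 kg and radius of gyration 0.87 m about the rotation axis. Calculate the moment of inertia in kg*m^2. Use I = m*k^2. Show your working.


I = m * k^2
I = 86.34 * 0.87^2
I = 86.34 * 0.7569 = 65.3507 kg*m^2

65.3507 kg*m^2


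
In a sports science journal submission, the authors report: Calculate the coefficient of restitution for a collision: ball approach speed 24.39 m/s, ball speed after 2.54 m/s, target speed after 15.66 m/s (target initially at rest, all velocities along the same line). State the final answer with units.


e = (v2_after - v1_after) / (v1_before - v2_before)
Numerator = 15.66 - 2.54 = 13.12
Denominator = 24.39 - 0 = 24.39
e = 13.12 / 24.39 = 0.5379

0.5379


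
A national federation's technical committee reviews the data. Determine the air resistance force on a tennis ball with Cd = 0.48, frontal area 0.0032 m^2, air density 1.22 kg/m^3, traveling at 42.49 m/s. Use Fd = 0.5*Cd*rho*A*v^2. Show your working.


Fd = 0.5 * Cd * rho * A * v^2
Fd = 0.5 * 0.48 * 1.22 * 0.0032 * 42.49^2
v^2 = 1805.4001
Fd = 0.5 * 0.48 * 1.22 * 0.0032 * 1805.4001 = 1.6916 N

1.6916 N


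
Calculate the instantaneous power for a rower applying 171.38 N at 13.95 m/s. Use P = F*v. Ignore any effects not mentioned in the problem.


P = F * v
P = 171.38 * 13.95
P = 2390.751 W

2390.751 W


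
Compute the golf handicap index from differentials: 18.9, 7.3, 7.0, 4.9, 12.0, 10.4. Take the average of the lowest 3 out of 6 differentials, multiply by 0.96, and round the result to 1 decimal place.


All differentials: 18.9, 7.3, 7.0, 4.9, 12.0, 10.4
Sorted: 4.9, 7.0, 7.3, 10.4, 12.0, 18.9
Best 3: 4.9, 7.0, 7.3
Average of best = 19.2 / 3 = 6.4
Raw index = 6.4 * 0.96 = 6.144
Handicap index = round(6.144, 1) = 6.1

6.1


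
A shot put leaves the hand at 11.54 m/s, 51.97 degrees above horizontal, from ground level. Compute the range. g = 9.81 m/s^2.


R = v^2 * sin(2*theta) / g
Convert angle to radians: theta = 51.97 deg = 0.907 rad
sin(2*theta) = sin(1.8141) = 0.9705
R = 11.54^2 * 0.9705 / 9.81
R = 133.1716 * 0.9705 / 9.81 = 13.1753 m

13.1753 m


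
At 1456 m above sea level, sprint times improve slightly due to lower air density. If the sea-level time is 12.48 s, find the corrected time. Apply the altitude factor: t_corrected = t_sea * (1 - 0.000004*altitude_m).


Correction factor = 1 - 0.000004 * 1456 = 0.994176
t_corrected = t_sea * factor = 12.48 * 0.994176
t_corrected = 12.4073 s

12.4073 s


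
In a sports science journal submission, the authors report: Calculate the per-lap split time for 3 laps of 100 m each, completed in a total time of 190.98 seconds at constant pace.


Split time = total_time / n_laps = 190.98 / 3
Split time = 63.66 s per lap

63.66 s


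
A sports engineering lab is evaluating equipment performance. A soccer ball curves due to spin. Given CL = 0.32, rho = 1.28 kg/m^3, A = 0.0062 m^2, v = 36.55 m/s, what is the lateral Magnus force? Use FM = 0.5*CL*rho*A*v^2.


FM = 0.5 * CL * rho * A * v^2
FM = 0.5 * 0.32 * 1.28 * 0.0062 * 36.55^2
v^2 = 1335.9025
FM = 0.5 * 0.32 * 1.28 * 0.0062 * 1335.9025 = 1.6963 N

1.6963 N


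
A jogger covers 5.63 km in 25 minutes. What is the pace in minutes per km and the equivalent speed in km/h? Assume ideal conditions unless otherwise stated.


Pace = time / distance = 25 min / 5.63 km = 4.4405 min/km
Speed = distance / time_in_hours = 5.63 / 0.4167 hr
Speed = 13.512 km/h

4.4405 min/km, 13.512 km/h


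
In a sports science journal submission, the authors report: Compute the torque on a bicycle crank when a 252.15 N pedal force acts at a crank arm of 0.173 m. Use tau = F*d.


tau = F * d
tau = 252.15 * 0.173
tau = 43.6219 N*m

43.6219 N*m


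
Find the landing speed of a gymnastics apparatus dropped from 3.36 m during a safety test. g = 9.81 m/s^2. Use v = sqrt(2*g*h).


v = sqrt(2 * g * h)
v = sqrt(2 * 9.81 * 3.36)
v = sqrt(65.9232) = 8.1193 m/s

8.1193 m/s


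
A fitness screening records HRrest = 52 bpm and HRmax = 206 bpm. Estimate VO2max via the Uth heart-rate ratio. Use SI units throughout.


VO2max = 15.3 * HRmax / HRrest
VO2max = 15.3 * 206 / 52
VO2max = 3151.8 / 52 = 60.6115 mL/kg/min

60.6115 mL/kg/min


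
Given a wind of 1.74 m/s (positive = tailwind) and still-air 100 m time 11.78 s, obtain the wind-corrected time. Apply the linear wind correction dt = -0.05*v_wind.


dt = -0.05 * v_wind = -0.05 * 1.74 = -0.087 s
t_corrected = t_still + dt = 11.78 + (-0.087)
t_corrected = 11.693 s

11.693 s


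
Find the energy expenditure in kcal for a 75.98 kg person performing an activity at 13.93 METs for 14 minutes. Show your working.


kcal = MET * mass * time_hr
Convert time: 14 min = 0.2333 hr
kcal = 13.93 * 75.98 * 0.2333
kcal = 246.9603 kcal

246.9603 kcal


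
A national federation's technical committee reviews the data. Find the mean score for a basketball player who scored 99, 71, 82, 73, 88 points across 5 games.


Average = sum / n
Sum = 413
Average = 413 / 5 = 82.6

82.6


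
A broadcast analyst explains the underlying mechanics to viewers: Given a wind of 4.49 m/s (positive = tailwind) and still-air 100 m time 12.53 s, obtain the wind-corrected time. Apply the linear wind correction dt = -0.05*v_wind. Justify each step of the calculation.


dt = -0.05 * v_wind = -0.05 * 4.49 = -0.2245 s
t_corrected = t_still + dt = 12.53 + (-0.2245)
t_corrected = 12.3055 s

12.3055 s


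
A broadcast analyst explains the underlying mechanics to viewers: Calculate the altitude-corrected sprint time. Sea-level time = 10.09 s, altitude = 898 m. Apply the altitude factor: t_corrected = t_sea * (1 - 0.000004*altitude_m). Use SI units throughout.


Correction factor = 1 - 0.000004 * 898 = 0.996408
t_corrected = t_sea * factor = 10.09 * 0.996408
t_corrected = 10.0538 s

10.0538 s


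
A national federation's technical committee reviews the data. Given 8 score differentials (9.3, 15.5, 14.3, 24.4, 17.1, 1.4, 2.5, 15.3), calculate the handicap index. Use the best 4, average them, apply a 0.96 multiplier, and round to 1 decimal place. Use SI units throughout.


All differentials: 9.3, 15.5, 14.3, 24.4, 17.1, 1.4, 2.5, 15.3
Sorted: 1.4, 2.5, 9.3, 14.3, 15.3, 15.5, 17.1, 24.4
Best 4: 1.4, 2.5, 9.3, 14.3
Average of best = 27.5 / 4 = 6.875
Raw index = 6.875 * 0.96 = 6.6
Handicap index = round(6.6, 1) = 6.6

6.6


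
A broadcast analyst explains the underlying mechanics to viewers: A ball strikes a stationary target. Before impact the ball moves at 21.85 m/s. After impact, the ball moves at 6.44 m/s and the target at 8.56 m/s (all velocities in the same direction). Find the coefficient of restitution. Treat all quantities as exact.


e = (v2_after - v1_after) / (v1_before - v2_before)
Numerator = 8.56 - 6.44 = 2.12
Denominator = 21.85 - 0 = 21.85
e = 2.12 / 21.85 = 0.097

0.097


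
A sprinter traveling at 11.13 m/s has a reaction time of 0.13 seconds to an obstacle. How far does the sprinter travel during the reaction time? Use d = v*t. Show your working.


d = v * t
d = 11.13 * 0.13
d = 1.4469 m

1.4469 m


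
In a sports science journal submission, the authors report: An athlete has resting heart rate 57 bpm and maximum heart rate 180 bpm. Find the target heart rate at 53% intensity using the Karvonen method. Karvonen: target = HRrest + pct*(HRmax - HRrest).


Target = HRrest + pct*(HRmax - HRrest)
Heart rate reserve = HRmax - HRrest = 180 - 57 = 123 bpm
Fraction = 53% = 0.53
Target = 57 + 0.53 * 123
Target = 57 + 65.19 = 122.19 bpm

122.19 bpm


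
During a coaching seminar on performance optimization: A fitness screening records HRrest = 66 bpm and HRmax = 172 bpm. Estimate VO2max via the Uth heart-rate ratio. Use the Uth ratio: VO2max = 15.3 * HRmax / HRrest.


VO2max = 15.3 * HRmax / HRrest
VO2max = 15.3 * 172 / 66
VO2max = 2631.6 / 66 = 39.8727 mL/kg/min

39.8727 mL/kg/min


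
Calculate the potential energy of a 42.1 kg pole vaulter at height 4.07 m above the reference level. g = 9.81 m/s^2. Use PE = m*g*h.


PE = m * g * h
PE = 42.1 * 9.81 * 4.07
PE = 413.001 * 4.07 = 1680.9141 J

1680.9141 J


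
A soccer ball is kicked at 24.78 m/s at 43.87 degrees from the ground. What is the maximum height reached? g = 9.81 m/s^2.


H = (v*sin(theta))^2 / (2*g)
vy = v*sin(theta) = 24.78 * sin(43.87 deg) = 17.1731 m/s
H = vy^2 / (2*g) = 294.9169 / (2*9.81)
H = 294.9169 / 19.62 = 15.0314 m

15.0314 m


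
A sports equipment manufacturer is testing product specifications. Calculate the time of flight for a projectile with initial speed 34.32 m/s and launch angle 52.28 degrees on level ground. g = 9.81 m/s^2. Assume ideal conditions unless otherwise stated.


T = 2*v*sin(theta)/g
sin(theta) = sin(52.28 deg) = 0.791
T = 2*34.32*0.791 / 9.81
T = 54.2949 / 9.81 = 5.5347 s

5.5347 s


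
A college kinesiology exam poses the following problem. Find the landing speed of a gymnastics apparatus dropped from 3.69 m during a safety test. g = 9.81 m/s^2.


v = sqrt(2 * g * h)
v = sqrt(2 * 9.81 * 3.69)
v = sqrt(72.3978) = 8.5087 m/s

8.5087 m/s


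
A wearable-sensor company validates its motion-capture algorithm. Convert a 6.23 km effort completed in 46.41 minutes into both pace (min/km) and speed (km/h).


Pace = time / distance = 46.41 min / 6.23 km = 7.4494 min/km
Speed = distance / time_in_hours = 6.23 / 0.7735 hr
Speed = 8.0543 km/h

7.4494 min/km, 8.0543 km/h


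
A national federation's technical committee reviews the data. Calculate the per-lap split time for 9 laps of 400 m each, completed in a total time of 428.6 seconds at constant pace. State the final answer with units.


Split time = total_time / n_laps = 428.6 / 9
Split time = 47.6222 s per lap

47.6222 s


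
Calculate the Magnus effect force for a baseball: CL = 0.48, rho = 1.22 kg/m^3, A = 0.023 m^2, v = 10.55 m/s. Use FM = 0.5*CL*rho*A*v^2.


FM = 0.5 * CL * rho * A * v^2
FM = 0.5 * 0.48 * 1.22 * 0.023 * 10.55^2
v^2 = 111.3025
FM = 0.5 * 0.48 * 1.22 * 0.023 * 111.3025 = 0.7496 N

0.7496 N


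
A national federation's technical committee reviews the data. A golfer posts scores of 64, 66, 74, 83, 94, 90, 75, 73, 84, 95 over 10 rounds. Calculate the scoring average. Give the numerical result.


Average = sum / n
Sum = 798
Average = 798 / 10 = 79.8

79.8


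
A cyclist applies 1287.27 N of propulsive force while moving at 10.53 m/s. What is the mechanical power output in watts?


P = F * v
P = 1287.27 * 10.53
P = 13554.9531 W

13554.9531 W


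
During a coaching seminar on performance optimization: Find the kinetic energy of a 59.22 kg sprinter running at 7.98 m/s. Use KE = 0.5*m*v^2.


KE = 0.5 * m * v^2
KE = 0.5 * 59.22 * 7.98^2
KE = 0.5 * 59.22 * 63.6804 = 1885.5766 J

1885.5766 J


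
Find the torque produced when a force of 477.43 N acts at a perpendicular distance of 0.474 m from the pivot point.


tau = F * d
tau = 477.43 * 0.474
tau = 226.3018 N*m

226.3018 N*m


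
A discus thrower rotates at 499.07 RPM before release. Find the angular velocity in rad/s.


omega = RPM * 2 * pi / 60
omega = 499.07 * 2 * 3.14159 / 60
omega = 3135.7493 / 60 = 52.2625 rad/s

52.2625 rad/s


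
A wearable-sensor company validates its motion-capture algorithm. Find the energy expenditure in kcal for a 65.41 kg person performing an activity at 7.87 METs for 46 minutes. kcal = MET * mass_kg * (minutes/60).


kcal = MET * mass * time_hr
Convert time: 46 min = 0.7667 hr
kcal = 7.87 * 65.41 * 0.7667
kcal = 394.6621 kcal

394.6621 kcal


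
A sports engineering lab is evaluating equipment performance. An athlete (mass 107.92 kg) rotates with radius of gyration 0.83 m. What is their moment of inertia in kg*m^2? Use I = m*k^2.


I = m * k^2
I = 107.92 * 0.83^2
I = 107.92 * 0.6889 = 74.3461 kg*m^2

74.3461 kg*m^2


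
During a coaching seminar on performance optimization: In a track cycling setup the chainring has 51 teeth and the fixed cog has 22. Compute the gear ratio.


GR = front_teeth / rear_teeth
GR = 51 / 22
GR = 2.3182

2.3182


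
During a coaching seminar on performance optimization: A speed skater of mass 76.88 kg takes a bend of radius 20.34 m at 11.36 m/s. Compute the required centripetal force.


Fc = m * v^2 / r
v^2 = 11.36^2 = 129.0496
Fc = 76.88 * 129.0496 / 20.34
Fc = 9921.3332 / 20.34 = 487.7745 N

487.7745 N


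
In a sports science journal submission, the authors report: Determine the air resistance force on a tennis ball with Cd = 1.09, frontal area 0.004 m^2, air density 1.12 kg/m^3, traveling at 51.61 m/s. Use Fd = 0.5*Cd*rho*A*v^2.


Fd = 0.5 * Cd * rho * A * v^2
Fd = 0.5 * 1.09 * 1.12 * 0.004 * 51.61^2
v^2 = 2663.5921
Fd = 0.5 * 1.09 * 1.12 * 0.004 * 2663.5921 = 6.5034 N

6.5034 N


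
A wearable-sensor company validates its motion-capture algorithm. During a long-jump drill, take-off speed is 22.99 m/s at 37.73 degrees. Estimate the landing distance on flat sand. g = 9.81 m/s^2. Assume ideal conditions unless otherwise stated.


R = v^2 * sin(2*theta) / g
Convert angle to radians: theta = 37.73 deg = 0.6585 rad
sin(2*theta) = sin(1.317) = 0.968
R = 22.99^2 * 0.968 / 9.81
R = 528.5401 * 0.968 / 9.81 = 52.1521 m

52.1521 m


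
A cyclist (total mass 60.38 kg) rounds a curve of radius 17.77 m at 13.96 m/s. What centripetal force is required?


Fc = m * v^2 / r
v^2 = 13.96^2 = 194.8816
Fc = 60.38 * 194.8816 / 17.77
Fc = 11766.951 / 17.77 = 662.1807 N

662.1807 N


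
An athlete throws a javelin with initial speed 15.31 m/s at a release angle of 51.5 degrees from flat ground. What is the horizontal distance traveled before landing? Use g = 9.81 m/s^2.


R = v^2 * sin(2*theta) / g
Convert angle to radians: theta = 51.5 deg = 0.8988 rad
sin(2*theta) = sin(1.7977) = 0.9744
R = 15.31^2 * 0.9744 / 9.81
R = 234.3961 * 0.9744 / 9.81 = 23.2812 m

23.2812 m


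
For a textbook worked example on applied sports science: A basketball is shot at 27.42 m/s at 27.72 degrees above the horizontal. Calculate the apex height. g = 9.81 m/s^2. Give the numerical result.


H = (v*sin(theta))^2 / (2*g)
vy = v*sin(theta) = 27.42 * sin(27.72 deg) = 12.7544 m/s
H = vy^2 / (2*g) = 162.6758 / (2*9.81)
H = 162.6758 / 19.62 = 8.2913 m

8.2913 m


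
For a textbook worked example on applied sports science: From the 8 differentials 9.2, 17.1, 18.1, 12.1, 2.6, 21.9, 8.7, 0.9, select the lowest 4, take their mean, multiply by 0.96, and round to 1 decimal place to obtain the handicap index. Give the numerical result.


All differentials: 9.2, 17.1, 18.1, 12.1, 2.6, 21.9, 8.7, 0.9
Sorted: 0.9, 2.6, 8.7, 9.2, 12.1, 17.1, 18.1, 21.9
Best 4: 0.9, 2.6, 8.7, 9.2
Average of best = 21.4 / 4 = 5.35
Raw index = 5.35 * 0.96 = 5.136
Handicap index = round(5.136, 1) = 5.1

5.1


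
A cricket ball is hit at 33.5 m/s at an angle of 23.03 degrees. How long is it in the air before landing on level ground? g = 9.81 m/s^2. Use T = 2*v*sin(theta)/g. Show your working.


T = 2*v*sin(theta)/g
sin(theta) = sin(23.03 deg) = 0.3912
T = 2*33.5*0.3912 / 9.81
T = 26.2113 / 9.81 = 2.6719 s

2.6719 s


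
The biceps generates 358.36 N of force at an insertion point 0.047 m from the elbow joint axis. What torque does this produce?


tau = F * d
tau = 358.36 * 0.047
tau = 16.8429 N*m

16.8429 N*m


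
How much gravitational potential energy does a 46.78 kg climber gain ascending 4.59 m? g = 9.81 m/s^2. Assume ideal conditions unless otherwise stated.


PE = m * g * h
PE = 46.78 * 9.81 * 4.59
PE = 458.9118 * 4.59 = 2106.4052 J

2106.4052 J


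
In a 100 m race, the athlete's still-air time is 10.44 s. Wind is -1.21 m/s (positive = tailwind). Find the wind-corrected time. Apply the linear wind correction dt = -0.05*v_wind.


dt = -0.05 * v_wind = -0.05 * -1.21 = 0.0605 s
t_corrected = t_still + dt = 10.44 + (0.0605)
t_corrected = 10.5005 s

10.5005 s


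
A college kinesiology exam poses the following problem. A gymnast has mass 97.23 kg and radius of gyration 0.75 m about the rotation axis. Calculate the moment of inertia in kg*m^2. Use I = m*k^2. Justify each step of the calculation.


I = m * k^2
I = 97.23 * 0.75^2
I = 97.23 * 0.5625 = 54.6919 kg*m^2

54.6919 kg*m^2


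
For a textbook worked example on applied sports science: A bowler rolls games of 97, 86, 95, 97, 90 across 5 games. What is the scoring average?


Average = sum / n
Sum = 465
Average = 465 / 5 = 93

93


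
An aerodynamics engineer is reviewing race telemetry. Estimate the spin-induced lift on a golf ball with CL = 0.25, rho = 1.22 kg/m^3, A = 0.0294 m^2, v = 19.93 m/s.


FM = 0.5 * CL * rho * A * v^2
FM = 0.5 * 0.25 * 1.22 * 0.0294 * 19.93^2
v^2 = 397.2049
FM = 0.5 * 0.25 * 1.22 * 0.0294 * 397.2049 = 1.7809 N

1.7809 N


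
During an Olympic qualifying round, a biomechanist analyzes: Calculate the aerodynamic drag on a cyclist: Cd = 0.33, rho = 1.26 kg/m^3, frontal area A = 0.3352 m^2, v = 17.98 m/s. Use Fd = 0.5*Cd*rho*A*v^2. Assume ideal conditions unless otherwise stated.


Fd = 0.5 * Cd * rho * A * v^2
Fd = 0.5 * 0.33 * 1.26 * 0.3352 * 17.98^2
v^2 = 323.2804
Fd = 0.5 * 0.33 * 1.26 * 0.3352 * 323.2804 = 22.5288 N

22.5288 N


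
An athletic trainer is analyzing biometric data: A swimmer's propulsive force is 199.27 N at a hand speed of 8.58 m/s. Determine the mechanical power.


P = F * v
P = 199.27 * 8.58
P = 1709.7366 W

1709.7366 W


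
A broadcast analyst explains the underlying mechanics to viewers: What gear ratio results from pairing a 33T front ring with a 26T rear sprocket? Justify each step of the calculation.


GR = front_teeth / rear_teeth
GR = 33 / 26
GR = 1.2692

1.2692


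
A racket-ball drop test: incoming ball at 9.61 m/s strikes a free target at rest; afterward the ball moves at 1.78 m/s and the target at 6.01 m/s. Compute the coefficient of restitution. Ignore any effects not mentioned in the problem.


e = (v2_after - v1_after) / (v1_before - v2_before)
Numerator = 6.01 - 1.78 = 4.23
Denominator = 9.61 - 0 = 9.61
e = 4.23 / 9.61 = 0.4402

0.4402


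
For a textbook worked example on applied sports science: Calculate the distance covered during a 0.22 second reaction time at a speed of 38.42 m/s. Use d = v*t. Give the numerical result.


d = v * t
d = 38.42 * 0.22
d = 8.4524 m

8.4524 m


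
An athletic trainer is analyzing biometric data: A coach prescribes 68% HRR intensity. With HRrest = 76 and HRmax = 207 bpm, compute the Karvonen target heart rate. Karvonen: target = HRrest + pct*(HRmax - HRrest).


Target = HRrest + pct*(HRmax - HRrest)
Heart rate reserve = HRmax - HRrest = 207 - 76 = 131 bpm
Fraction = 68% = 0.68
Target = 76 + 0.68 * 131
Target = 76 + 89.08 = 165.08 bpm

165.08 bpm


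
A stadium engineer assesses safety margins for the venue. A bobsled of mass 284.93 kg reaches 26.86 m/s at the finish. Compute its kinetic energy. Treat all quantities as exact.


KE = 0.5 * m * v^2
KE = 0.5 * 284.93 * 26.86^2
KE = 0.5 * 284.93 * 721.4596 = 102782.7419 J

102782.7419 J


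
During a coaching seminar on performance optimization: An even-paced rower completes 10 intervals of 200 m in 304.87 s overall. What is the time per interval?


Split time = total_time / n_laps = 304.87 / 10
Split time = 30.487 s per lap

30.487 s


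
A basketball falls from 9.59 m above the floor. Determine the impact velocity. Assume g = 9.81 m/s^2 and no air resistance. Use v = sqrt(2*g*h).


v = sqrt(2 * g * h)
v = sqrt(2 * 9.81 * 9.59)
v = sqrt(188.1558) = 13.717 m/s

13.717 m/s


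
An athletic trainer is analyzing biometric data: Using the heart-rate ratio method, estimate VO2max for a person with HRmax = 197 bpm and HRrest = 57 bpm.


VO2max = 15.3 * HRmax / HRrest
VO2max = 15.3 * 197 / 57
VO2max = 3014.1 / 57 = 52.8789 mL/kg/min

52.8789 mL/kg/min


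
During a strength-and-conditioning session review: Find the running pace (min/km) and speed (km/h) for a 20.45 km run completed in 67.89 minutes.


Pace = time / distance = 67.89 min / 20.45 km = 3.3198 min/km
Speed = distance / time_in_hours = 20.45 / 1.1315 hr
Speed = 18.0734 km/h

3.3198 min/km, 18.0734 km/h


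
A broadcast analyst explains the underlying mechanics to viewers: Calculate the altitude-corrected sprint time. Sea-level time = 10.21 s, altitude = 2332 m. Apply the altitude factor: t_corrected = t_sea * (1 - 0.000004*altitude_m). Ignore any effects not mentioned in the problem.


Correction factor = 1 - 0.000004 * 2332 = 0.990672
t_corrected = t_sea * factor = 10.21 * 0.990672
t_corrected = 10.1148 s

10.1148 s


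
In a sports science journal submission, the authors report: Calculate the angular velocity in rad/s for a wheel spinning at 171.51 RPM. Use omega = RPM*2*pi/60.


omega = RPM * 2 * pi / 60
omega = 171.51 * 2 * 3.14159 / 60
omega = 1077.6291 / 60 = 17.9605 rad/s

17.9605 rad/s


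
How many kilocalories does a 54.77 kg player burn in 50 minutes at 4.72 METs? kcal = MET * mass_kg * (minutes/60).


kcal = MET * mass * time_hr
Convert time: 50 min = 0.8333 hr
kcal = 4.72 * 54.77 * 0.8333
kcal = 215.4287 kcal

215.4287 kcal


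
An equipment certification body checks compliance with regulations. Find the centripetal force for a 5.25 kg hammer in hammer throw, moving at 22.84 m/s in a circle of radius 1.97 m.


Fc = m * v^2 / r
v^2 = 22.84^2 = 521.6656
Fc = 5.25 * 521.6656 / 1.97
Fc = 2738.7444 / 1.97 = 1390.2256 N

1390.2256 N


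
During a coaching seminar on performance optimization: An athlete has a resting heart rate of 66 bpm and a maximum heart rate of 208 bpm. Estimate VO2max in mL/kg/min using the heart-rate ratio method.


VO2max = 15.3 * HRmax / HRrest
VO2max = 15.3 * 208 / 66
VO2max = 3182.4 / 66 = 48.2182 mL/kg/min

48.2182 mL/kg/min


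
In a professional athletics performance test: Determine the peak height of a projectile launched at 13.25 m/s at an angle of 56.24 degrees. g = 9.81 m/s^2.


H = (v*sin(theta))^2 / (2*g)
vy = v*sin(theta) = 13.25 * sin(56.24 deg) = 11.0157 m/s
H = vy^2 / (2*g) = 121.3454 / (2*9.81)
H = 121.3454 / 19.62 = 6.1848 m

6.1848 m


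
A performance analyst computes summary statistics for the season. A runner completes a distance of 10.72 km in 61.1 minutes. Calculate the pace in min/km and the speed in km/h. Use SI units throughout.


Pace = time / distance = 61.1 min / 10.72 km = 5.6996 min/km
Speed = distance / time_in_hours = 10.72 / 1.0183 hr
Speed = 10.527 km/h

5.6996 min/km, 10.527 km/h


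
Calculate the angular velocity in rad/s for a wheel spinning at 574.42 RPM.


omega = RPM * 2 * pi / 60
omega = 574.42 * 2 * 3.14159 / 60
omega = 3609.1873 / 60 = 60.1531 rad/s

60.1531 rad/s


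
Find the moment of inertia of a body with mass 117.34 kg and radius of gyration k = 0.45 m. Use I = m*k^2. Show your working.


I = m * k^2
I = 117.34 * 0.45^2
I = 117.34 * 0.2025 = 23.7614 kg*m^2

23.7614 kg*m^2


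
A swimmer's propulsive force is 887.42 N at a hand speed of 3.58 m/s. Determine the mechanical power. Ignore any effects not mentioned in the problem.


P = F * v
P = 887.42 * 3.58
P = 3176.9636 W

3176.9636 W


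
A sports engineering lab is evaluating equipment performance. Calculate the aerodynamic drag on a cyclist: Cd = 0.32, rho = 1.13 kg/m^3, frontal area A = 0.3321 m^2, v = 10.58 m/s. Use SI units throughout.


Fd = 0.5 * Cd * rho * A * v^2
Fd = 0.5 * 0.32 * 1.13 * 0.3321 * 10.58^2
v^2 = 111.9364
Fd = 0.5 * 0.32 * 1.13 * 0.3321 * 111.9364 = 6.7211 N

6.7211 N


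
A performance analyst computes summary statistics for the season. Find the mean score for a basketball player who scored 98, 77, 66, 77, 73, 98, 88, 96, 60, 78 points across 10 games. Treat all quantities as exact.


Average = sum / n
Sum = 811
Average = 811 / 10 = 81.1

81.1


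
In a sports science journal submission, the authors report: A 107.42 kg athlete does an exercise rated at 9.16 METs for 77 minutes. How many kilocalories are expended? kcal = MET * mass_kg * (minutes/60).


kcal = MET * mass * time_hr
Convert time: 77 min = 1.2833 hr
kcal = 9.16 * 107.42 * 1.2833
kcal = 1262.7579 kcal

1262.7579 kcal


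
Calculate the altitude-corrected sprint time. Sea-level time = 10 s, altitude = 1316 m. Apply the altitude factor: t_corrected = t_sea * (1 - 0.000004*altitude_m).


Correction factor = 1 - 0.000004 * 1316 = 0.994736
t_corrected = t_sea * factor = 10 * 0.994736
t_corrected = 9.9474 s

9.9474 s
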